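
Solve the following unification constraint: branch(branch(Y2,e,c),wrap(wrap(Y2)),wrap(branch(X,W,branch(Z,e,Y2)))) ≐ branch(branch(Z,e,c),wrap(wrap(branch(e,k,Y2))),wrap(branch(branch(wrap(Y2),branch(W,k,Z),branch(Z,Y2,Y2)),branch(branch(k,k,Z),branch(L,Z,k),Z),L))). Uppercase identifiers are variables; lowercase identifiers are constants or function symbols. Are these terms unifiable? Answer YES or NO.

Decompose branch/3: branch(Y2,e,c) ≐ branch(Z,e,c),  wrap(wrap(Y2)) ≐ wrap(wrap(branch(e,k,Y2))),  wrap(branch(X,W,branch(Z,e,Y2))) ≐ wrap(branch(branch(wrap(Y2),branch(W,k,Z),branch(Z,Y2,Y2)),branch(branch(k,k,Z),branch(L,Z,k),Z),L)).
Decompose branch/3: Y2 ≐ Z,  e ≐ e,  c ≐ c.
Bind Y2 := Z; substituting into the 2 remaining equations that mention Y2 gives: wrap(wrap(Z)) ≐ wrap(wrap(branch(e,k,Z))),  wrap(branch(X,W,branch(Z,e,Z))) ≐ wrap(branch(branch(wrap(Z),branch(W,k,Z),branch(Z,Z,Z)),branch(branch(k,k,Z),branch(L,Z,k),Z),L)).
Delete trivial equation e ≐ e.
Delete trivial equation c ≐ c.
Decompose wrap/1: wrap(Z) ≐ wrap(branch(e,k,Z)).
Decompose wrap/1: Z ≐ branch(e,k,Z).
Occurs check fails: Z occurs in branch(e,k,Z); the equation Z ≐ branch(e,k,Z) has no finite solution.

NO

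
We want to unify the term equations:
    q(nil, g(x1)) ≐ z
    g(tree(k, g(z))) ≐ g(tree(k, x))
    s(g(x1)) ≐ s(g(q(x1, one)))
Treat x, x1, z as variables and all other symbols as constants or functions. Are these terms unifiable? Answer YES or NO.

NO

Bind z := q(nil, g(x1)); substituting into the one remaining equation that mentions z gives: g(tree(k, g(q(nil, g(x1))))) ≐ g(tree(k, x)).
Decompose g/1: tree(k, g(q(nil, g(x1)))) ≐ tree(k, x).
Decompose tree/2: k ≐ k,  g(q(nil, g(x1))) ≐ x.
Delete trivial equation k ≐ k.
Bind x := g(q(nil, g(x1))); no other remaining equation mentions x.
Decompose s/1: g(x1) ≐ g(q(x1, one)).
Decompose g/1: x1 ≐ q(x1, one).
Occurs check fails: x1 occurs in q(x1, one); the equation x1 ≐ q(x1, one) has no finite solution.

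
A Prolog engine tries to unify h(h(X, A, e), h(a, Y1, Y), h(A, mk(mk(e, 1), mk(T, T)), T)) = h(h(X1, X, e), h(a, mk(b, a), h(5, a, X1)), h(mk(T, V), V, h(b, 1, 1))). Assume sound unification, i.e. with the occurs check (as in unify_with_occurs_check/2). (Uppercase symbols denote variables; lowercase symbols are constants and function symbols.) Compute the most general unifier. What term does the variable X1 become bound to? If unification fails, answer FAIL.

Decompose h/3: h(X, A, e) = h(X1, X, e),  h(a, Y1, Y) = h(a, mk(b, a), h(5, a, X1)),  h(A, mk(mk(e, 1), mk(T, T)), T) = h(mk(T, V), V, h(b, 1, 1)).
Decompose h/3: X = X1,  A = X,  e = e.
Bind X := X1; substituting into the one remaining equation that mentions X gives: A = X1.
Bind A := X1; substituting into the one remaining equation that mentions A gives: h(X1, mk(mk(e, 1), mk(T, T)), T) = h(mk(T, V), V, h(b, 1, 1)).
Delete trivial equation e = e.
Decompose h/3: a = a,  Y1 = mk(b, a),  Y = h(5, a, X1).
Delete trivial equation a = a.
Bind Y1 := mk(b, a); no other remaining equation mentions Y1.
Bind Y := h(5, a, X1); no other remaining equation mentions Y.
Decompose h/3: X1 = mk(T, V),  mk(mk(e, 1), mk(T, T)) = V,  T = h(b, 1, 1).
Bind X1 := mk(T, V); no other remaining equation mentions X1. Substituting into the earlier bindings gives X := mk(T, V), A := mk(T, V), Y := h(5, a, mk(T, V)).
Bind V := mk(mk(e, 1), mk(T, T)); no other remaining equation mentions V. Substituting into the earlier bindings gives X := mk(T, mk(mk(e, 1), mk(T, T))), A := mk(T, mk(mk(e, 1), mk(T, T))), Y := h(5, a, mk(T, mk(mk(e, 1), mk(T, T)))), X1 := mk(T, mk(mk(e, 1), mk(T, T))).
Bind T := h(b, 1, 1). Substituting into the earlier bindings gives X := mk(h(b, 1, 1), mk(mk(e, 1), mk(h(b, 1, 1), h(b, 1, 1)))), A := mk(h(b, 1, 1), mk(mk(e, 1), mk(h(b, 1, 1), h(b, 1, 1)))), Y := h(5, a, mk(h(b, 1, 1), mk(mk(e, 1), mk(h(b, 1, 1), h(b, 1, 1))))), X1 := mk(h(b, 1, 1), mk(mk(e, 1), mk(h(b, 1, 1), h(b, 1, 1)))), V := mk(mk(e, 1), mk(h(b, 1, 1), h(b, 1, 1))).
MGU = { X -> mk(h(b, 1, 1), mk(mk(e, 1), mk(h(b, 1, 1), h(b, 1, 1)))), A -> mk(h(b, 1, 1), mk(mk(e, 1), mk(h(b, 1, 1), h(b, 1, 1)))), Y1 -> mk(b, a), Y -> h(5, a, mk(h(b, 1, 1), mk(mk(e, 1), mk(h(b, 1, 1), h(b, 1, 1))))), X1 -> mk(h(b, 1, 1), mk(mk(e, 1), mk(h(b, 1, 1), h(b, 1, 1)))), V -> mk(mk(e, 1), mk(h(b, 1, 1), h(b, 1, 1))), T -> h(b, 1, 1) }, so X1 -> mk(h(b, 1, 1), mk(mk(e, 1), mk(h(b, 1, 1), h(b, 1, 1)))).

mk(h(b, 1, 1), mk(mk(e, 1), mk(h(b, 1, 1), h(b, 1, 1))))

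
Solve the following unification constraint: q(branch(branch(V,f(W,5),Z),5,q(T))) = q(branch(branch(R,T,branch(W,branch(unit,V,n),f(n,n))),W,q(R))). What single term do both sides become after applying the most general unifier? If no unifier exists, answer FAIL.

q(branch(branch(f(5,5),f(5,5),branch(5,branch(unit,f(5,5),n),f(n,n))),5,q(f(5,5))))

Decompose q/1: branch(branch(V,f(W,5),Z),5,q(T)) = branch(branch(R,T,branch(W,branch(unit,V,n),f(n,n))),W,q(R)).
Decompose branch/3: branch(V,f(W,5),Z) = branch(R,T,branch(W,branch(unit,V,n),f(n,n))),  5 = W,  q(T) = q(R).
Decompose branch/3: V = R,  f(W,5) = T,  Z = branch(W,branch(unit,V,n),f(n,n)).
Bind V := R; substituting into the one remaining equation that mentions V gives: Z = branch(W,branch(unit,R,n),f(n,n)).
Bind T := f(W,5); substituting into the one remaining equation that mentions T gives: q(f(W,5)) = q(R).
Bind Z := branch(W,branch(unit,R,n),f(n,n)); no other remaining equation mentions Z.
Bind W := 5; substituting into the remaining equation gives: q(f(5,5)) = q(R). Substituting into the earlier bindings gives T := f(5,5), Z := branch(5,branch(unit,R,n),f(n,n)).
Decompose q/1: f(5,5) = R.
Bind R := f(5,5). Substituting into the earlier bindings gives V := f(5,5), Z := branch(5,branch(unit,f(5,5),n),f(n,n)).
Applying the MGU to either side gives q(branch(branch(f(5,5),f(5,5),branch(5,branch(unit,f(5,5),n),f(n,n))),5,q(f(5,5)))).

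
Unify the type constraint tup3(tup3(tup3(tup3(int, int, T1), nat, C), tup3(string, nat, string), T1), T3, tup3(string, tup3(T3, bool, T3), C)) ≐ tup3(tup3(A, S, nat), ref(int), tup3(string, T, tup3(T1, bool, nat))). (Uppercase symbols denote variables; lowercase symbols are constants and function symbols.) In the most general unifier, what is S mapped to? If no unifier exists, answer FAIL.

Decompose tup3/3: tup3(tup3(tup3(int, int, T1), nat, C), tup3(string, nat, string), T1) ≐ tup3(A, S, nat),  T3 ≐ ref(int),  tup3(string, tup3(T3, bool, T3), C) ≐ tup3(string, T, tup3(T1, bool, nat)).
Decompose tup3/3: tup3(tup3(int, int, T1), nat, C) ≐ A,  tup3(string, nat, string) ≐ S,  T1 ≐ nat.
Bind A := tup3(tup3(int, int, T1), nat, C); no other remaining equation mentions A.
Bind S := tup3(string, nat, string); no other remaining equation mentions S.
Bind T1 := nat; substituting into the one remaining equation that mentions T1 gives: tup3(string, tup3(T3, bool, T3), C) ≐ tup3(string, T, tup3(nat, bool, nat)). Substituting into the earlier binding gives A := tup3(tup3(int, int, nat), nat, C).
Bind T3 := ref(int); substituting into the remaining equation gives: tup3(string, tup3(ref(int), bool, ref(int)), C) ≐ tup3(string, T, tup3(nat, bool, nat)).
Decompose tup3/3: string ≐ string,  tup3(ref(int), bool, ref(int)) ≐ T,  C ≐ tup3(nat, bool, nat).
Delete trivial equation string ≐ string.
Bind T := tup3(ref(int), bool, ref(int)); no other remaining equation mentions T.
Bind C := tup3(nat, bool, nat). Substituting into the earlier binding gives A := tup3(tup3(int, int, nat), nat, tup3(nat, bool, nat)).
MGU = { A := tup3(tup3(int, int, nat), nat, tup3(nat, bool, nat)), S := tup3(string, nat, string), T1 := nat, T3 := ref(int), T := tup3(ref(int), bool, ref(int)), C := tup3(nat, bool, nat) }, so S := tup3(string, nat, string).

tup3(string, nat, string)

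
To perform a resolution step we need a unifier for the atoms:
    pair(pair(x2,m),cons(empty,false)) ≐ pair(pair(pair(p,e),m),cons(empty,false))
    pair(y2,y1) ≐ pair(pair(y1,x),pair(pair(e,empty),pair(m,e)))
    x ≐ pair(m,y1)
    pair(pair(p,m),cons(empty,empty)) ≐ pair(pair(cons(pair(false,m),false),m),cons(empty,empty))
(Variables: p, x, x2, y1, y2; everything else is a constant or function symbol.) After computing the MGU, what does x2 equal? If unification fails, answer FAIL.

pair(cons(pair(false,m),false),e)

Decompose pair/2: pair(x2,m) ≐ pair(pair(p,e),m),  cons(empty,false) ≐ cons(empty,false).
Decompose pair/2: x2 ≐ pair(p,e),  m ≐ m.
Bind x2 := pair(p,e); no other remaining equation mentions x2.
Delete trivial equation m ≐ m.
Delete trivial equation cons(empty,false) ≐ cons(empty,false).
Decompose pair/2: y2 ≐ pair(y1,x),  y1 ≐ pair(pair(e,empty),pair(m,e)).
Bind y2 := pair(y1,x); no other remaining equation mentions y2.
Bind y1 := pair(pair(e,empty),pair(m,e)); substituting into the one remaining equation that mentions y1 gives: x ≐ pair(m,pair(pair(e,empty),pair(m,e))). Substituting into the earlier binding gives y2 := pair(pair(pair(e,empty),pair(m,e)),x).
Bind x := pair(m,pair(pair(e,empty),pair(m,e))); no other remaining equation mentions x. Substituting into the earlier binding gives y2 := pair(pair(pair(e,empty),pair(m,e)),pair(m,pair(pair(e,empty),pair(m,e)))).
Decompose pair/2: pair(p,m) ≐ pair(cons(pair(false,m),false),m),  cons(empty,empty) ≐ cons(empty,empty).
Decompose pair/2: p ≐ cons(pair(false,m),false),  m ≐ m.
Bind p := cons(pair(false,m),false); no other remaining equation mentions p. Substituting into the earlier binding gives x2 := pair(cons(pair(false,m),false),e).
Delete trivial equation m ≐ m.
Delete trivial equation cons(empty,empty) ≐ cons(empty,empty).
MGU = { x2 ↦ pair(cons(pair(false,m),false),e), y2 ↦ pair(pair(pair(e,empty),pair(m,e)),pair(m,pair(pair(e,empty),pair(m,e)))), y1 ↦ pair(pair(e,empty),pair(m,e)), x ↦ pair(m,pair(pair(e,empty),pair(m,e))), p ↦ cons(pair(false,m),false) }, so x2 ↦ pair(cons(pair(false,m),false),e).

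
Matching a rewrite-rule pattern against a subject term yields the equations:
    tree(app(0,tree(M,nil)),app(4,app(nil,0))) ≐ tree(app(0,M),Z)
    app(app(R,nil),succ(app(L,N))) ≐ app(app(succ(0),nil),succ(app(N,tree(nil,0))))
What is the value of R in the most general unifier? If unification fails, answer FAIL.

FAIL

Decompose tree/2: app(0,tree(M,nil)) ≐ app(0,M),  app(4,app(nil,0)) ≐ Z.
Decompose app/2: 0 ≐ 0,  tree(M,nil) ≐ M.
Delete trivial equation 0 ≐ 0.
Occurs check fails: M occurs in tree(M,nil); the equation M ≐ tree(M,nil) has no finite solution.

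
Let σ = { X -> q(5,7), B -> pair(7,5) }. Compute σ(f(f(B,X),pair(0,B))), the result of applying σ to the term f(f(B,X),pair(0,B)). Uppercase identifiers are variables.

Replace each occurrence of X with q(5,7).
Replace each occurrence of B with pair(7,5).
Result: f(f(pair(7,5),q(5,7)),pair(0,pair(7,5))).

f(f(pair(7,5),q(5,7)),pair(0,pair(7,5)))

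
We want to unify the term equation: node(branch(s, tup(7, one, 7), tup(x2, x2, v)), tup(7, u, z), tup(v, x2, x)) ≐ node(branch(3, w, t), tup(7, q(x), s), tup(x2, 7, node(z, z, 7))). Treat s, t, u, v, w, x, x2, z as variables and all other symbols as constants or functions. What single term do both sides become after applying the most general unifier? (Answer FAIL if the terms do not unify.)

node(branch(3, tup(7, one, 7), tup(7, 7, 7)), tup(7, q(node(3, 3, 7)), 3), tup(7, 7, node(3, 3, 7)))

Decompose node/3: branch(s, tup(7, one, 7), tup(x2, x2, v)) ≐ branch(3, w, t),  tup(7, u, z) ≐ tup(7, q(x), s),  tup(v, x2, x) ≐ tup(x2, 7, node(z, z, 7)).
Decompose branch/3: s ≐ 3,  tup(7, one, 7) ≐ w,  tup(x2, x2, v) ≐ t.
Bind s := 3; substituting into the one remaining equation that mentions s gives: tup(7, u, z) ≐ tup(7, q(x), 3).
Bind w := tup(7, one, 7); no other remaining equation mentions w.
Bind t := tup(x2, x2, v); no other remaining equation mentions t.
Decompose tup/3: 7 ≐ 7,  u ≐ q(x),  z ≐ 3.
Delete trivial equation 7 ≐ 7.
Bind u := q(x); no other remaining equation mentions u.
Bind z := 3; substituting into the remaining equation gives: tup(v, x2, x) ≐ tup(x2, 7, node(3, 3, 7)).
Decompose tup/3: v ≐ x2,  x2 ≐ 7,  x ≐ node(3, 3, 7).
Bind v := x2; no other remaining equation mentions v. Substituting into the earlier binding gives t := tup(x2, x2, x2).
Bind x2 := 7; no other remaining equation mentions x2. Substituting into the earlier bindings gives t := tup(7, 7, 7), v := 7.
Bind x := node(3, 3, 7). Substituting into the earlier binding gives u := q(node(3, 3, 7)).
Applying the MGU to either side gives node(branch(3, tup(7, one, 7), tup(7, 7, 7)), tup(7, q(node(3, 3, 7)), 3), tup(7, 7, node(3, 3, 7))).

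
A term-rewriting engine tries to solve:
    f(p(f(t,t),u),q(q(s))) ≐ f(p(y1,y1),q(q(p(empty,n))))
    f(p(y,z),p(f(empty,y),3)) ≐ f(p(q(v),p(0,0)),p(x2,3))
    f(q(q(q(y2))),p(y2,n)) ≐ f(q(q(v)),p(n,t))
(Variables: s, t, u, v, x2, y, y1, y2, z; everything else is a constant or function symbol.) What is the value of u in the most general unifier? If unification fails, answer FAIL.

f(n,n)

Decompose f/2: p(f(t,t),u) ≐ p(y1,y1),  q(q(s)) ≐ q(q(p(empty,n))).
Decompose p/2: f(t,t) ≐ y1,  u ≐ y1.
Bind y1 := f(t,t); substituting into the one remaining equation that mentions y1 gives: u ≐ f(t,t).
Bind u := f(t,t); no other remaining equation mentions u.
Decompose q/1: q(s) ≐ q(p(empty,n)).
Decompose q/1: s ≐ p(empty,n).
Bind s := p(empty,n); no other remaining equation mentions s.
Decompose f/2: p(y,z) ≐ p(q(v),p(0,0)),  p(f(empty,y),3) ≐ p(x2,3).
Decompose p/2: y ≐ q(v),  z ≐ p(0,0).
Bind y := q(v); substituting into the one remaining equation that mentions y gives: p(f(empty,q(v)),3) ≐ p(x2,3).
Bind z := p(0,0); no other remaining equation mentions z.
Decompose p/2: f(empty,q(v)) ≐ x2,  3 ≐ 3.
Bind x2 := f(empty,q(v)); no other remaining equation mentions x2.
Delete trivial equation 3 ≐ 3.
Decompose f/2: q(q(q(y2))) ≐ q(q(v)),  p(y2,n) ≐ p(n,t).
Decompose q/1: q(q(y2)) ≐ q(v).
Decompose q/1: q(y2) ≐ v.
Bind v := q(y2); no other remaining equation mentions v. Substituting into the earlier bindings gives y := q(q(y2)), x2 := f(empty,q(q(y2))).
Decompose p/2: y2 ≐ n,  n ≐ t.
Bind y2 := n; no other remaining equation mentions y2. Substituting into the earlier bindings gives y := q(q(n)), x2 := f(empty,q(q(n))), v := q(n).
Bind t := n. Substituting into the earlier bindings gives y1 := f(n,n), u := f(n,n).
MGU = { y1 -> f(n,n), u -> f(n,n), s -> p(empty,n), y -> q(q(n)), z -> p(0,0), x2 -> f(empty,q(q(n))), v -> q(n), y2 -> n, t -> n }, so u -> f(n,n).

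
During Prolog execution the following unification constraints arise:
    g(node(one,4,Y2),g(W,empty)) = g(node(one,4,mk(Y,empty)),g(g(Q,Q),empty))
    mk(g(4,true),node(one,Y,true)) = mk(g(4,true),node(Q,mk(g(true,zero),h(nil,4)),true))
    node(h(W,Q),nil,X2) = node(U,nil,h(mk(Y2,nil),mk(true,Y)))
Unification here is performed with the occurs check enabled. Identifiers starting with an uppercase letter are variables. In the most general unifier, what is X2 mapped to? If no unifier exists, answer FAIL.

Decompose g/2: node(one,4,Y2) = node(one,4,mk(Y,empty)),  g(W,empty) = g(g(Q,Q),empty).
Decompose node/3: one = one,  4 = 4,  Y2 = mk(Y,empty).
Delete trivial equation one = one.
Delete trivial equation 4 = 4.
Bind Y2 := mk(Y,empty); substituting into the one remaining equation that mentions Y2 gives: node(h(W,Q),nil,X2) = node(U,nil,h(mk(mk(Y,empty),nil),mk(true,Y))).
Decompose g/2: W = g(Q,Q),  empty = empty.
Bind W := g(Q,Q); substituting into the one remaining equation that mentions W gives: node(h(g(Q,Q),Q),nil,X2) = node(U,nil,h(mk(mk(Y,empty),nil),mk(true,Y))).
Delete trivial equation empty = empty.
Decompose mk/2: g(4,true) = g(4,true),  node(one,Y,true) = node(Q,mk(g(true,zero),h(nil,4)),true).
Delete trivial equation g(4,true) = g(4,true).
Decompose node/3: one = Q,  Y = mk(g(true,zero),h(nil,4)),  true = true.
Bind Q := one; substituting into the one remaining equation that mentions Q gives: node(h(g(one,one),one),nil,X2) = node(U,nil,h(mk(mk(Y,empty),nil),mk(true,Y))). Substituting into the earlier binding gives W := g(one,one).
Bind Y := mk(g(true,zero),h(nil,4)); substituting into the one remaining equation that mentions Y gives: node(h(g(one,one),one),nil,X2) = node(U,nil,h(mk(mk(mk(g(true,zero),h(nil,4)),empty),nil),mk(true,mk(g(true,zero),h(nil,4))))). Substituting into the earlier binding gives Y2 := mk(mk(g(true,zero),h(nil,4)),empty).
Delete trivial equation true = true.
Decompose node/3: h(g(one,one),one) = U,  nil = nil,  X2 = h(mk(mk(mk(g(true,zero),h(nil,4)),empty),nil),mk(true,mk(g(true,zero),h(nil,4)))).
Bind U := h(g(one,one),one); no other remaining equation mentions U.
Delete trivial equation nil = nil.
Bind X2 := h(mk(mk(mk(g(true,zero),h(nil,4)),empty),nil),mk(true,mk(g(true,zero),h(nil,4)))).
MGU = { Y2 -> mk(mk(g(true,zero),h(nil,4)),empty), W -> g(one,one), Q -> one, Y -> mk(g(true,zero),h(nil,4)), U -> h(g(one,one),one), X2 -> h(mk(mk(mk(g(true,zero),h(nil,4)),empty),nil),mk(true,mk(g(true,zero),h(nil,4)))) }, so X2 -> h(mk(mk(mk(g(true,zero),h(nil,4)),empty),nil),mk(true,mk(g(true,zero),h(nil,4)))).

h(mk(mk(mk(g(true,zero),h(nil,4)),empty),nil),mk(true,mk(g(true,zero),h(nil,4))))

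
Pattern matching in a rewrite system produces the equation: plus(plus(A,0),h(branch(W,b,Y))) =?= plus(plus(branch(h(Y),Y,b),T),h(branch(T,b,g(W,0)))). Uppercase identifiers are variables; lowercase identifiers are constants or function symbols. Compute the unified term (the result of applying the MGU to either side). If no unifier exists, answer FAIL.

Decompose plus/2: plus(A,0) =?= plus(branch(h(Y),Y,b),T),  h(branch(W,b,Y)) =?= h(branch(T,b,g(W,0))).
Decompose plus/2: A =?= branch(h(Y),Y,b),  0 =?= T.
Bind A := branch(h(Y),Y,b); no other remaining equation mentions A.
Bind T := 0; substituting into the remaining equation gives: h(branch(W,b,Y)) =?= h(branch(0,b,g(W,0))).
Decompose h/1: branch(W,b,Y) =?= branch(0,b,g(W,0)).
Decompose branch/3: W =?= 0,  b =?= b,  Y =?= g(W,0).
Bind W := 0; substituting into the one remaining equation that mentions W gives: Y =?= g(0,0).
Delete trivial equation b =?= b.
Bind Y := g(0,0). Substituting into the earlier binding gives A := branch(h(g(0,0)),g(0,0),b).
Applying the MGU to either side gives plus(plus(branch(h(g(0,0)),g(0,0),b),0),h(branch(0,b,g(0,0)))).

plus(plus(branch(h(g(0,0)),g(0,0),b),0),h(branch(0,b,g(0,0))))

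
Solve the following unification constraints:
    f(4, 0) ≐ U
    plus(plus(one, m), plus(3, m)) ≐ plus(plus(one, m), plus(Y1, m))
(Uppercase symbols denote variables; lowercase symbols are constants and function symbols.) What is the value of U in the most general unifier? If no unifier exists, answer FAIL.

f(4, 0)

Bind U := f(4, 0); no other remaining equation mentions U.
Decompose plus/2: plus(one, m) ≐ plus(one, m),  plus(3, m) ≐ plus(Y1, m).
Delete trivial equation plus(one, m) ≐ plus(one, m).
Decompose plus/2: 3 ≐ Y1,  m ≐ m.
Bind Y1 := 3; no other remaining equation mentions Y1.
Delete trivial equation m ≐ m.
MGU = { U := f(4, 0), Y1 := 3 }, so U := f(4, 0).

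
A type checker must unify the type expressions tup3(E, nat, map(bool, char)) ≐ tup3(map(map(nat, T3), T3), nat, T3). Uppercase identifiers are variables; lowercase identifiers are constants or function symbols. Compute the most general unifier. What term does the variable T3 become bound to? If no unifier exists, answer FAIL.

map(bool, char)

Decompose tup3/3: E ≐ map(map(nat, T3), T3),  nat ≐ nat,  map(bool, char) ≐ T3.
Bind E := map(map(nat, T3), T3); no other remaining equation mentions E.
Delete trivial equation nat ≐ nat.
Bind T3 := map(bool, char). Substituting into the earlier binding gives E := map(map(nat, map(bool, char)), map(bool, char)).
MGU = { E ↦ map(map(nat, map(bool, char)), map(bool, char)), T3 ↦ map(bool, char) }, so T3 ↦ map(bool, char).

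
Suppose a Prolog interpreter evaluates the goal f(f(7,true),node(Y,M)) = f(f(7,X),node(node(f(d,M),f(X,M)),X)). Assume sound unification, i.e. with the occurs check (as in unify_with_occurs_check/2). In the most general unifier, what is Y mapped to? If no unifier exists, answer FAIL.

node(f(d,true),f(true,true))

Decompose f/2: f(7,true) = f(7,X),  node(Y,M) = node(node(f(d,M),f(X,M)),X).
Decompose f/2: 7 = 7,  true = X.
Delete trivial equation 7 = 7.
Bind X := true; substituting into the remaining equation gives: node(Y,M) = node(node(f(d,M),f(true,M)),true).
Decompose node/2: Y = node(f(d,M),f(true,M)),  M = true.
Bind Y := node(f(d,M),f(true,M)); no other remaining equation mentions Y.
Bind M := true. Substituting into the earlier binding gives Y := node(f(d,true),f(true,true)).
MGU = { X ↦ true, Y ↦ node(f(d,true),f(true,true)), M ↦ true }, so Y ↦ node(f(d,true),f(true,true)).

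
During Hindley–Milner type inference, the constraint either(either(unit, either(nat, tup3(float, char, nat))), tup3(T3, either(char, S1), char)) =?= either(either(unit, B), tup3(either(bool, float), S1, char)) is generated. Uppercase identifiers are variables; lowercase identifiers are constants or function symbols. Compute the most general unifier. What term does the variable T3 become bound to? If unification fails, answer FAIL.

Decompose either/2: either(unit, either(nat, tup3(float, char, nat))) =?= either(unit, B),  tup3(T3, either(char, S1), char) =?= tup3(either(bool, float), S1, char).
Decompose either/2: unit =?= unit,  either(nat, tup3(float, char, nat)) =?= B.
Delete trivial equation unit =?= unit.
Bind B := either(nat, tup3(float, char, nat)); no other remaining equation mentions B.
Decompose tup3/3: T3 =?= either(bool, float),  either(char, S1) =?= S1,  char =?= char.
Bind T3 := either(bool, float); no other remaining equation mentions T3.
Occurs check fails: S1 occurs in either(char, S1); the equation S1 =?= either(char, S1) has no finite solution.

FAIL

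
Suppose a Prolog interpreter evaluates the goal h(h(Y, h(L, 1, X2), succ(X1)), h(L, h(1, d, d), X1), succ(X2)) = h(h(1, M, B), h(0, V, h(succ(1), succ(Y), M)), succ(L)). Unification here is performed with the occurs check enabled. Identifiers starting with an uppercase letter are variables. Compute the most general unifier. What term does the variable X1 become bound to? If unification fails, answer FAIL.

Decompose h/3: h(Y, h(L, 1, X2), succ(X1)) = h(1, M, B),  h(L, h(1, d, d), X1) = h(0, V, h(succ(1), succ(Y), M)),  succ(X2) = succ(L).
Decompose h/3: Y = 1,  h(L, 1, X2) = M,  succ(X1) = B.
Bind Y := 1; substituting into the one remaining equation that mentions Y gives: h(L, h(1, d, d), X1) = h(0, V, h(succ(1), succ(1), M)).
Bind M := h(L, 1, X2); substituting into the one remaining equation that mentions M gives: h(L, h(1, d, d), X1) = h(0, V, h(succ(1), succ(1), h(L, 1, X2))).
Bind B := succ(X1); no other remaining equation mentions B.
Decompose h/3: L = 0,  h(1, d, d) = V,  X1 = h(succ(1), succ(1), h(L, 1, X2)).
Bind L := 0; substituting into the 2 remaining equations that mention L gives: X1 = h(succ(1), succ(1), h(0, 1, X2)),  succ(X2) = succ(0). Substituting into the earlier binding gives M := h(0, 1, X2).
Bind V := h(1, d, d); no other remaining equation mentions V.
Bind X1 := h(succ(1), succ(1), h(0, 1, X2)); no other remaining equation mentions X1. Substituting into the earlier binding gives B := succ(h(succ(1), succ(1), h(0, 1, X2))).
Decompose succ/1: X2 = 0.
Bind X2 := 0. Substituting into the earlier bindings gives M := h(0, 1, 0), B := succ(h(succ(1), succ(1), h(0, 1, 0))), X1 := h(succ(1), succ(1), h(0, 1, 0)).
MGU = { Y ↦ 1, M ↦ h(0, 1, 0), B ↦ succ(h(succ(1), succ(1), h(0, 1, 0))), L ↦ 0, V ↦ h(1, d, d), X1 ↦ h(succ(1), succ(1), h(0, 1, 0)), X2 ↦ 0 }, so X1 ↦ h(succ(1), succ(1), h(0, 1, 0)).

h(succ(1), succ(1), h(0, 1, 0))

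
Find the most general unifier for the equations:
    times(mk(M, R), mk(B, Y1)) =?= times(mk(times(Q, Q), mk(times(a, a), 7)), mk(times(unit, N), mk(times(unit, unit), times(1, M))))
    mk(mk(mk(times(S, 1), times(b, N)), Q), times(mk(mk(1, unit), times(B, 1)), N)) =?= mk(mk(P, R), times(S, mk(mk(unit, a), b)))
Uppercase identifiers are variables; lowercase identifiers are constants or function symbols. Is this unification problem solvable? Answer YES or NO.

Decompose times/2: mk(M, R) =?= mk(times(Q, Q), mk(times(a, a), 7)),  mk(B, Y1) =?= mk(times(unit, N), mk(times(unit, unit), times(1, M))).
Decompose mk/2: M =?= times(Q, Q),  R =?= mk(times(a, a), 7).
Bind M := times(Q, Q); substituting into the one remaining equation that mentions M gives: mk(B, Y1) =?= mk(times(unit, N), mk(times(unit, unit), times(1, times(Q, Q)))).
Bind R := mk(times(a, a), 7); substituting into the one remaining equation that mentions R gives: mk(mk(mk(times(S, 1), times(b, N)), Q), times(mk(mk(1, unit), times(B, 1)), N)) =?= mk(mk(P, mk(times(a, a), 7)), times(S, mk(mk(unit, a), b))).
Decompose mk/2: B =?= times(unit, N),  Y1 =?= mk(times(unit, unit), times(1, times(Q, Q))).
Bind B := times(unit, N); substituting into the one remaining equation that mentions B gives: mk(mk(mk(times(S, 1), times(b, N)), Q), times(mk(mk(1, unit), times(times(unit, N), 1)), N)) =?= mk(mk(P, mk(times(a, a), 7)), times(S, mk(mk(unit, a), b))).
Bind Y1 := mk(times(unit, unit), times(1, times(Q, Q))); no other remaining equation mentions Y1.
Decompose mk/2: mk(mk(times(S, 1), times(b, N)), Q) =?= mk(P, mk(times(a, a), 7)),  times(mk(mk(1, unit), times(times(unit, N), 1)), N) =?= times(S, mk(mk(unit, a), b)).
Decompose mk/2: mk(times(S, 1), times(b, N)) =?= P,  Q =?= mk(times(a, a), 7).
Bind P := mk(times(S, 1), times(b, N)); no other remaining equation mentions P.
Bind Q := mk(times(a, a), 7); no other remaining equation mentions Q. Substituting into the earlier bindings gives M := times(mk(times(a, a), 7), mk(times(a, a), 7)), Y1 := mk(times(unit, unit), times(1, times(mk(times(a, a), 7), mk(times(a, a), 7)))).
Decompose times/2: mk(mk(1, unit), times(times(unit, N), 1)) =?= S,  N =?= mk(mk(unit, a), b).
Bind S := mk(mk(1, unit), times(times(unit, N), 1)); no other remaining equation mentions S. Substituting into the earlier binding gives P := mk(times(mk(mk(1, unit), times(times(unit, N), 1)), 1), times(b, N)).
Bind N := mk(mk(unit, a), b). Substituting into the earlier bindings gives B := times(unit, mk(mk(unit, a), b)), P := mk(times(mk(mk(1, unit), times(times(unit, mk(mk(unit, a), b)), 1)), 1), times(b, mk(mk(unit, a), b))), S := mk(mk(1, unit), times(times(unit, mk(mk(unit, a), b)), 1)).
No equations remain and no clash or occurs-check failure arose, so a unifier exists.

YES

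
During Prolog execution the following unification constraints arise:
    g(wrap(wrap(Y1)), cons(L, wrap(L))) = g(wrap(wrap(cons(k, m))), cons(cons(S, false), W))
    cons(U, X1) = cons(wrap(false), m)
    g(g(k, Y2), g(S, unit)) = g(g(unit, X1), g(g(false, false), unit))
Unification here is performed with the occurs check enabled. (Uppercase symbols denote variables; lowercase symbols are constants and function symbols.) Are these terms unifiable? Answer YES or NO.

NO

Decompose g/2: wrap(wrap(Y1)) = wrap(wrap(cons(k, m))),  cons(L, wrap(L)) = cons(cons(S, false), W).
Decompose wrap/1: wrap(Y1) = wrap(cons(k, m)).
Decompose wrap/1: Y1 = cons(k, m).
Bind Y1 := cons(k, m); no other remaining equation mentions Y1.
Decompose cons/2: L = cons(S, false),  wrap(L) = W.
Bind L := cons(S, false); substituting into the one remaining equation that mentions L gives: wrap(cons(S, false)) = W.
Bind W := wrap(cons(S, false)); no other remaining equation mentions W.
Decompose cons/2: U = wrap(false),  X1 = m.
Bind U := wrap(false); no other remaining equation mentions U.
Bind X1 := m; substituting into the remaining equation gives: g(g(k, Y2), g(S, unit)) = g(g(unit, m), g(g(false, false), unit)).
Decompose g/2: g(k, Y2) = g(unit, m),  g(S, unit) = g(g(false, false), unit).
Decompose g/2: k = unit,  Y2 = m.
Clash: constants k and unit differ; no unifier exists.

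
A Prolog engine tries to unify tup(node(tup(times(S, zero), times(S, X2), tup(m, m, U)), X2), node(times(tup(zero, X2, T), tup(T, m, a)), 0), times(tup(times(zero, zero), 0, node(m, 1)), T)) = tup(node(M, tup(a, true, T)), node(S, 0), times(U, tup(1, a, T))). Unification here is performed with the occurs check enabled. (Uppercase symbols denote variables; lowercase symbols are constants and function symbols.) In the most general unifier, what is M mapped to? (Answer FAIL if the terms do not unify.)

FAIL

Decompose tup/3: node(tup(times(S, zero), times(S, X2), tup(m, m, U)), X2) = node(M, tup(a, true, T)),  node(times(tup(zero, X2, T), tup(T, m, a)), 0) = node(S, 0),  times(tup(times(zero, zero), 0, node(m, 1)), T) = times(U, tup(1, a, T)).
Decompose node/2: tup(times(S, zero), times(S, X2), tup(m, m, U)) = M,  X2 = tup(a, true, T).
Bind M := tup(times(S, zero), times(S, X2), tup(m, m, U)); no other remaining equation mentions M.
Bind X2 := tup(a, true, T); substituting into the one remaining equation that mentions X2 gives: node(times(tup(zero, tup(a, true, T), T), tup(T, m, a)), 0) = node(S, 0). Substituting into the earlier binding gives M := tup(times(S, zero), times(S, tup(a, true, T)), tup(m, m, U)).
Decompose node/2: times(tup(zero, tup(a, true, T), T), tup(T, m, a)) = S,  0 = 0.
Bind S := times(tup(zero, tup(a, true, T), T), tup(T, m, a)); no other remaining equation mentions S. Substituting into the earlier binding gives M := tup(times(times(tup(zero, tup(a, true, T), T), tup(T, m, a)), zero), times(times(tup(zero, tup(a, true, T), T), tup(T, m, a)), tup(a, true, T)), tup(m, m, U)).
Delete trivial equation 0 = 0.
Decompose times/2: tup(times(zero, zero), 0, node(m, 1)) = U,  T = tup(1, a, T).
Bind U := tup(times(zero, zero), 0, node(m, 1)); no other remaining equation mentions U. Substituting into the earlier binding gives M := tup(times(times(tup(zero, tup(a, true, T), T), tup(T, m, a)), zero), times(times(tup(zero, tup(a, true, T), T), tup(T, m, a)), tup(a, true, T)), tup(m, m, tup(times(zero, zero), 0, node(m, 1)))).
Occurs check fails: T occurs in tup(1, a, T); the equation T = tup(1, a, T) has no finite solution.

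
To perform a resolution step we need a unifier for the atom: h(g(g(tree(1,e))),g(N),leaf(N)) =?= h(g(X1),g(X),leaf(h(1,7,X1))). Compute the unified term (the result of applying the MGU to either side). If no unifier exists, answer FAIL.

h(g(g(tree(1,e))),g(h(1,7,g(tree(1,e)))),leaf(h(1,7,g(tree(1,e)))))

Decompose h/3: g(g(tree(1,e))) =?= g(X1),  g(N) =?= g(X),  leaf(N) =?= leaf(h(1,7,X1)).
Decompose g/1: g(tree(1,e)) =?= X1.
Bind X1 := g(tree(1,e)); substituting into the one remaining equation that mentions X1 gives: leaf(N) =?= leaf(h(1,7,g(tree(1,e)))).
Decompose g/1: N =?= X.
Bind N := X; substituting into the remaining equation gives: leaf(X) =?= leaf(h(1,7,g(tree(1,e)))).
Decompose leaf/1: X =?= h(1,7,g(tree(1,e))).
Bind X := h(1,7,g(tree(1,e))). Substituting into the earlier binding gives N := h(1,7,g(tree(1,e))).
Applying the MGU to either side gives h(g(g(tree(1,e))),g(h(1,7,g(tree(1,e)))),leaf(h(1,7,g(tree(1,e))))).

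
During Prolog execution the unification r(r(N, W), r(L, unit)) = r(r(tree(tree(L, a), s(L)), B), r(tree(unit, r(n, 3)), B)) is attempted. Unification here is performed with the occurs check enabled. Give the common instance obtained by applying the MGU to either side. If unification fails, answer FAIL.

r(r(tree(tree(tree(unit, r(n, 3)), a), s(tree(unit, r(n, 3)))), unit), r(tree(unit, r(n, 3)), unit))

Decompose r/2: r(N, W) = r(tree(tree(L, a), s(L)), B),  r(L, unit) = r(tree(unit, r(n, 3)), B).
Decompose r/2: N = tree(tree(L, a), s(L)),  W = B.
Bind N := tree(tree(L, a), s(L)); no other remaining equation mentions N.
Bind W := B; no other remaining equation mentions W.
Decompose r/2: L = tree(unit, r(n, 3)),  unit = B.
Bind L := tree(unit, r(n, 3)); no other remaining equation mentions L. Substituting into the earlier binding gives N := tree(tree(tree(unit, r(n, 3)), a), s(tree(unit, r(n, 3)))).
Bind B := unit. Substituting into the earlier binding gives W := unit.
Applying the MGU to either side gives r(r(tree(tree(tree(unit, r(n, 3)), a), s(tree(unit, r(n, 3)))), unit), r(tree(unit, r(n, 3)), unit)).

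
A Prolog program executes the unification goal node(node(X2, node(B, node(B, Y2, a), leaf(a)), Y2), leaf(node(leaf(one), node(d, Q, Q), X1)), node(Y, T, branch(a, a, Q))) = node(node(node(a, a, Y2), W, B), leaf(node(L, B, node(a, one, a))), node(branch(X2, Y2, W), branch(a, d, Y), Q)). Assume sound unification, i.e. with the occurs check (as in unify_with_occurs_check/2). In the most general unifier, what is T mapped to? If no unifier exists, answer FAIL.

Decompose node/3: node(X2, node(B, node(B, Y2, a), leaf(a)), Y2) = node(node(a, a, Y2), W, B),  leaf(node(leaf(one), node(d, Q, Q), X1)) = leaf(node(L, B, node(a, one, a))),  node(Y, T, branch(a, a, Q)) = node(branch(X2, Y2, W), branch(a, d, Y), Q).
Decompose node/3: X2 = node(a, a, Y2),  node(B, node(B, Y2, a), leaf(a)) = W,  Y2 = B.
Bind X2 := node(a, a, Y2); substituting into the one remaining equation that mentions X2 gives: node(Y, T, branch(a, a, Q)) = node(branch(node(a, a, Y2), Y2, W), branch(a, d, Y), Q).
Bind W := node(B, node(B, Y2, a), leaf(a)); substituting into the one remaining equation that mentions W gives: node(Y, T, branch(a, a, Q)) = node(branch(node(a, a, Y2), Y2, node(B, node(B, Y2, a), leaf(a))), branch(a, d, Y), Q).
Bind Y2 := B; substituting into the one remaining equation that mentions Y2 gives: node(Y, T, branch(a, a, Q)) = node(branch(node(a, a, B), B, node(B, node(B, B, a), leaf(a))), branch(a, d, Y), Q). Substituting into the earlier bindings gives X2 := node(a, a, B), W := node(B, node(B, B, a), leaf(a)).
Decompose leaf/1: node(leaf(one), node(d, Q, Q), X1) = node(L, B, node(a, one, a)).
Decompose node/3: leaf(one) = L,  node(d, Q, Q) = B,  X1 = node(a, one, a).
Bind L := leaf(one); no other remaining equation mentions L.
Bind B := node(d, Q, Q); substituting into the one remaining equation that mentions B gives: node(Y, T, branch(a, a, Q)) = node(branch(node(a, a, node(d, Q, Q)), node(d, Q, Q), node(node(d, Q, Q), node(node(d, Q, Q), node(d, Q, Q), a), leaf(a))), branch(a, d, Y), Q). Substituting into the earlier bindings gives X2 := node(a, a, node(d, Q, Q)), W := node(node(d, Q, Q), node(node(d, Q, Q), node(d, Q, Q), a), leaf(a)), Y2 := node(d, Q, Q).
Bind X1 := node(a, one, a); no other remaining equation mentions X1.
Decompose node/3: Y = branch(node(a, a, node(d, Q, Q)), node(d, Q, Q), node(node(d, Q, Q), node(node(d, Q, Q), node(d, Q, Q), a), leaf(a))),  T = branch(a, d, Y),  branch(a, a, Q) = Q.
Bind Y := branch(node(a, a, node(d, Q, Q)), node(d, Q, Q), node(node(d, Q, Q), node(node(d, Q, Q), node(d, Q, Q), a), leaf(a))); substituting into the one remaining equation that mentions Y gives: T = branch(a, d, branch(node(a, a, node(d, Q, Q)), node(d, Q, Q), node(node(d, Q, Q), node(node(d, Q, Q), node(d, Q, Q), a), leaf(a)))).
Bind T := branch(a, d, branch(node(a, a, node(d, Q, Q)), node(d, Q, Q), node(node(d, Q, Q), node(node(d, Q, Q), node(d, Q, Q), a), leaf(a)))); no other remaining equation mentions T.
Occurs check fails: Q occurs in branch(a, a, Q); the equation Q = branch(a, a, Q) has no finite solution.

FAIL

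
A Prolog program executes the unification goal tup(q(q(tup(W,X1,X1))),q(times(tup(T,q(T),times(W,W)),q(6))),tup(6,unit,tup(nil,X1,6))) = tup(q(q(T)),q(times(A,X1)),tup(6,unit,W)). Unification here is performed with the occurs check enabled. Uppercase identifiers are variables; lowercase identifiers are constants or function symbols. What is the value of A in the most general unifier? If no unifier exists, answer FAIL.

Decompose tup/3: q(q(tup(W,X1,X1))) = q(q(T)),  q(times(tup(T,q(T),times(W,W)),q(6))) = q(times(A,X1)),  tup(6,unit,tup(nil,X1,6)) = tup(6,unit,W).
Decompose q/1: q(tup(W,X1,X1)) = q(T).
Decompose q/1: tup(W,X1,X1) = T.
Bind T := tup(W,X1,X1); substituting into the one remaining equation that mentions T gives: q(times(tup(tup(W,X1,X1),q(tup(W,X1,X1)),times(W,W)),q(6))) = q(times(A,X1)).
Decompose q/1: times(tup(tup(W,X1,X1),q(tup(W,X1,X1)),times(W,W)),q(6)) = times(A,X1).
Decompose times/2: tup(tup(W,X1,X1),q(tup(W,X1,X1)),times(W,W)) = A,  q(6) = X1.
Bind A := tup(tup(W,X1,X1),q(tup(W,X1,X1)),times(W,W)); no other remaining equation mentions A.
Bind X1 := q(6); substituting into the remaining equation gives: tup(6,unit,tup(nil,q(6),6)) = tup(6,unit,W). Substituting into the earlier bindings gives T := tup(W,q(6),q(6)), A := tup(tup(W,q(6),q(6)),q(tup(W,q(6),q(6))),times(W,W)).
Decompose tup/3: 6 = 6,  unit = unit,  tup(nil,q(6),6) = W.
Delete trivial equation 6 = 6.
Delete trivial equation unit = unit.
Bind W := tup(nil,q(6),6). Substituting into the earlier bindings gives T := tup(tup(nil,q(6),6),q(6),q(6)), A := tup(tup(tup(nil,q(6),6),q(6),q(6)),q(tup(tup(nil,q(6),6),q(6),q(6))),times(tup(nil,q(6),6),tup(nil,q(6),6))).
MGU = { T = tup(tup(nil,q(6),6),q(6),q(6)), A = tup(tup(tup(nil,q(6),6),q(6),q(6)),q(tup(tup(nil,q(6),6),q(6),q(6))),times(tup(nil,q(6),6),tup(nil,q(6),6))), X1 = q(6), W = tup(nil,q(6),6) }, so A = tup(tup(tup(nil,q(6),6),q(6),q(6)),q(tup(tup(nil,q(6),6),q(6),q(6))),times(tup(nil,q(6),6),tup(nil,q(6),6))).

tup(tup(tup(nil,q(6),6),q(6),q(6)),q(tup(tup(nil,q(6),6),q(6),q(6))),times(tup(nil,q(6),6),tup(nil,q(6),6)))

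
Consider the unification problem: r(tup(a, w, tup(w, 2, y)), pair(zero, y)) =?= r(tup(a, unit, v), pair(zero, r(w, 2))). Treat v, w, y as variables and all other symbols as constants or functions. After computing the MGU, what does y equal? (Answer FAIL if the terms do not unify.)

Decompose r/2: tup(a, w, tup(w, 2, y)) =?= tup(a, unit, v),  pair(zero, y) =?= pair(zero, r(w, 2)).
Decompose tup/3: a =?= a,  w =?= unit,  tup(w, 2, y) =?= v.
Delete trivial equation a =?= a.
Bind w := unit; substituting into the remaining equations gives: tup(unit, 2, y) =?= v,  pair(zero, y) =?= pair(zero, r(unit, 2)).
Bind v := tup(unit, 2, y); no other remaining equation mentions v.
Decompose pair/2: zero =?= zero,  y =?= r(unit, 2).
Delete trivial equation zero =?= zero.
Bind y := r(unit, 2). Substituting into the earlier binding gives v := tup(unit, 2, r(unit, 2)).
MGU = { w ↦ unit, v ↦ tup(unit, 2, r(unit, 2)), y ↦ r(unit, 2) }, so y ↦ r(unit, 2).

r(unit, 2)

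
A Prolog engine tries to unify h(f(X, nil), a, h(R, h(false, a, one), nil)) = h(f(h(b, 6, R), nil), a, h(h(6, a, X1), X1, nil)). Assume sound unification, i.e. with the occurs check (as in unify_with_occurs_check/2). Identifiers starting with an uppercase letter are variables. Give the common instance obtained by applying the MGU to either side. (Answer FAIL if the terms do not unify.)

Decompose h/3: f(X, nil) = f(h(b, 6, R), nil),  a = a,  h(R, h(false, a, one), nil) = h(h(6, a, X1), X1, nil).
Decompose f/2: X = h(b, 6, R),  nil = nil.
Bind X := h(b, 6, R); no other remaining equation mentions X.
Delete trivial equation nil = nil.
Delete trivial equation a = a.
Decompose h/3: R = h(6, a, X1),  h(false, a, one) = X1,  nil = nil.
Bind R := h(6, a, X1); no other remaining equation mentions R. Substituting into the earlier binding gives X := h(b, 6, h(6, a, X1)).
Bind X1 := h(false, a, one); no other remaining equation mentions X1. Substituting into the earlier bindings gives X := h(b, 6, h(6, a, h(false, a, one))), R := h(6, a, h(false, a, one)).
Delete trivial equation nil = nil.
Applying the MGU to either side gives h(f(h(b, 6, h(6, a, h(false, a, one))), nil), a, h(h(6, a, h(false, a, one)), h(false, a, one), nil)).

h(f(h(b, 6, h(6, a, h(false, a, one))), nil), a, h(h(6, a, h(false, a, one)), h(false, a, one), nil))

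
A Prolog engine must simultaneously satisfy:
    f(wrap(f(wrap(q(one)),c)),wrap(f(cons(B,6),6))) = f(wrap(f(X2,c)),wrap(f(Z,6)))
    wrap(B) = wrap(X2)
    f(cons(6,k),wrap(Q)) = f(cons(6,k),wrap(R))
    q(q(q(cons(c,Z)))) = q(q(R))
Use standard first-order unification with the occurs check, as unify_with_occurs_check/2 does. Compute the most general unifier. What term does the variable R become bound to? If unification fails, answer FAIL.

q(cons(c,cons(wrap(q(one)),6)))

Decompose f/2: wrap(f(wrap(q(one)),c)) = wrap(f(X2,c)),  wrap(f(cons(B,6),6)) = wrap(f(Z,6)).
Decompose wrap/1: f(wrap(q(one)),c) = f(X2,c).
Decompose f/2: wrap(q(one)) = X2,  c = c.
Bind X2 := wrap(q(one)); substituting into the one remaining equation that mentions X2 gives: wrap(B) = wrap(wrap(q(one))).
Delete trivial equation c = c.
Decompose wrap/1: f(cons(B,6),6) = f(Z,6).
Decompose f/2: cons(B,6) = Z,  6 = 6.
Bind Z := cons(B,6); substituting into the one remaining equation that mentions Z gives: q(q(q(cons(c,cons(B,6))))) = q(q(R)).
Delete trivial equation 6 = 6.
Decompose wrap/1: B = wrap(q(one)).
Bind B := wrap(q(one)); substituting into the one remaining equation that mentions B gives: q(q(q(cons(c,cons(wrap(q(one)),6))))) = q(q(R)). Substituting into the earlier binding gives Z := cons(wrap(q(one)),6).
Decompose f/2: cons(6,k) = cons(6,k),  wrap(Q) = wrap(R).
Delete trivial equation cons(6,k) = cons(6,k).
Decompose wrap/1: Q = R.
Bind Q := R; no other remaining equation mentions Q.
Decompose q/1: q(q(cons(c,cons(wrap(q(one)),6)))) = q(R).
Decompose q/1: q(cons(c,cons(wrap(q(one)),6))) = R.
Bind R := q(cons(c,cons(wrap(q(one)),6))). Substituting into the earlier binding gives Q := q(cons(c,cons(wrap(q(one)),6))).
MGU = { X2 -> wrap(q(one)), Z -> cons(wrap(q(one)),6), B -> wrap(q(one)), Q -> q(cons(c,cons(wrap(q(one)),6))), R -> q(cons(c,cons(wrap(q(one)),6))) }, so R -> q(cons(c,cons(wrap(q(one)),6))).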